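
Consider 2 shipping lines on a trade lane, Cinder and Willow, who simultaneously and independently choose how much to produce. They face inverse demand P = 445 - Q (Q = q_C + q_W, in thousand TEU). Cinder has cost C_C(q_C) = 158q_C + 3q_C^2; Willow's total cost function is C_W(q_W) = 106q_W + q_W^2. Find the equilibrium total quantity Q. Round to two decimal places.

Cinder's profit: π_C = (445 - Q)q_C - (158q_C + 3q_C²). Setting ∂π_C/∂q_C = 0: 287 - 8q_C - (q_W) = 0.
Willow's first-order condition: 339 - 4q_W - (q_C) = 0.
Rearranging gives the reaction functions q_C = (287 - q_W)/8 and q_W = (339 - q_C)/4.
Solving the pair: q_C = 809/31, q_W = 78.2258.
Total output Q = 809/31 + 78.2258 = 104.3226.

104.32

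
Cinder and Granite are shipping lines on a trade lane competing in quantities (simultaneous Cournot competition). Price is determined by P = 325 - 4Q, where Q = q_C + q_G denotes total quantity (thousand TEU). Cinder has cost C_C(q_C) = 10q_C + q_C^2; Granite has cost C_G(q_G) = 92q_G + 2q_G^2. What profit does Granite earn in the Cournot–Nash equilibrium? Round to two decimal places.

Cinder's profit: π_C = (325 - 4Q)q_C - (10q_C + q_C²). Setting ∂π_C/∂q_C = 0: 315 - 10q_C - 4(q_G) = 0.
Granite's first-order condition: 233 - 12q_G - 4(q_C) = 0.
So q_C = (315 - 4q_G)/10 and q_G = (233 - 4q_C)/12.
Solving the pair: q_C = 356/13, q_G = 535/52.
Price P = 325 - 4·(1959/52) = 174.3077.
Granite's profit: 174.3077·(535/52) - 92·(535/52) - 2(535/52)² = 635.1146.

635.11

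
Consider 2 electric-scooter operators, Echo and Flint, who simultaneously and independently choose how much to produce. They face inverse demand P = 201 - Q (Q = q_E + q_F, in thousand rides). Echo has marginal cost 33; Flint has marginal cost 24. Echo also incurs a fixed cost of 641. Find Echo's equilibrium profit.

Echo's profit: π_E = (201 - Q)q_E - (33q_E). Setting ∂π_E/∂q_E = 0: 168 - 2q_E - (q_F) = 0.
Flint's first-order condition: 177 - 2q_F - (q_E) = 0.
Rearranging gives the reaction functions q_E = (168 - q_F)/2 and q_F = (177 - q_E)/2.
Solving the pair: q_E = 53, q_F = 62.
Price P = 201 - 115 = 86.
Echo's profit: (86 - 33)·53 - 641 = 2168.

2168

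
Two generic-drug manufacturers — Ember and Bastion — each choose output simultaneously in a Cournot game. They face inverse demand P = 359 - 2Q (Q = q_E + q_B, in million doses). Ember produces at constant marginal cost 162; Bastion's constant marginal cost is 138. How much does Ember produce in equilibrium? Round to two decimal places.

28.83

Ember's profit: π_E = (359 - 2Q)q_E - (162q_E). Setting ∂π_E/∂q_E = 0: 197 - 4q_E - 2(q_B) = 0.
Bastion's first-order condition: 221 - 4q_B - 2(q_E) = 0.
Rearranging gives the reaction functions q_E = (197 - 2q_B)/4 and q_B = (221 - 2q_E)/4.
Substituting one into the other gives q_E = 173/6 and q_B = 245/6.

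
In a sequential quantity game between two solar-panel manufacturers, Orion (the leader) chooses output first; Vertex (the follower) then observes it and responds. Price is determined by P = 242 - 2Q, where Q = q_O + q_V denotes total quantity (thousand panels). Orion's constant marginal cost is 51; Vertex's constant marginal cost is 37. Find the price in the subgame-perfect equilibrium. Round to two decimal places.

The follower Vertex best-responds to any q_O: π_V = (242 - 2Q)q_V - 37q_V.
Setting the follower's marginal profit to zero, 205 - 2q_O - 4q_V = 0, i.e. q_V = (205 - 2q_O)/4.
The leader anticipates this reaction. Substituting into P = 242 - 2Q gives P = 279/2 - q_O, so π_O = (279/2 - q_O)q_O - 51q_O.
The leader's first-order condition 177/2 - 2q_O = 0 yields q_O = 177/4.
Then q_V = (205 - 2·(177/4))/4 = 233/8.
Total output Q = 587/8, so price P = 242 - 2·(587/8) = 381/4.

95.25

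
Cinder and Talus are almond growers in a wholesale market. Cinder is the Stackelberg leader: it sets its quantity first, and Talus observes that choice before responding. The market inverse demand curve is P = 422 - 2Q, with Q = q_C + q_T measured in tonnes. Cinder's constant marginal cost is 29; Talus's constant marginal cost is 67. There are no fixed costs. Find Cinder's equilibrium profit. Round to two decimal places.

11610.06

Solve by backward induction. Given q_C, the follower Talus maximises π_T = (422 - 2q_C - 2q_T)q_T - 67q_T.
Setting the follower's marginal profit to zero, 355 - 2q_C - 4q_T = 0, i.e. q_T = (355 - 2q_C)/4.
Cinder substitutes q_T(q_C) into its own profit: π_C = q_C(422 - 2q_C - (355 - 2q_C)/2) - 29q_C = (489/2 - q_C)q_C - 29q_C.
The leader's first-order condition 431/2 - 2q_C = 0 yields q_C = 431/4.
Then q_T = (355 - 2·(431/4))/4 = 279/8.
Price P = 422 - 2·(1141/8) = 547/4.
Cinder's profit: (547/4 - 29)·(431/4) = 11610.0625.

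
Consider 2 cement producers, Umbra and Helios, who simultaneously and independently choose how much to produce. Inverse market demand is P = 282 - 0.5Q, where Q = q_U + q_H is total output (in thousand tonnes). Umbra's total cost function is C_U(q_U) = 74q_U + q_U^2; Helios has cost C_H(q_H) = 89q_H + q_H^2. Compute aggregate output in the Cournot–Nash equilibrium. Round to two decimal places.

114.57

Umbra's profit: π_U = (282 - 0.5Q)q_U - (74q_U + q_U²). Setting ∂π_U/∂q_U = 0: 208 - 3q_U - (1/2)(q_H) = 0.
Helios's profit: π_H = (282 - 0.5Q)q_H - (89q_H + q_H²). Setting ∂π_H/∂q_H = 0: 193 - 3q_H - (1/2)(q_U) = 0.
Rearranging gives the reaction functions q_U = (208 - (1/2)q_H)/3 and q_H = (193 - (1/2)q_U)/3.
Substituting one into the other gives q_U = 422/7 and q_H = 380/7.
Total output Q = 422/7 + 380/7 = 802/7.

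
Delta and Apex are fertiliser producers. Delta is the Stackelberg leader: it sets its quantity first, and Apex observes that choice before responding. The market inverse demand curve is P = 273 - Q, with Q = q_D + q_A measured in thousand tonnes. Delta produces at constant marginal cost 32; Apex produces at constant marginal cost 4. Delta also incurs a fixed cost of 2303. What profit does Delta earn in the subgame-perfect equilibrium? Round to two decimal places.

3368.13

The follower Apex best-responds to any q_D: π_A = (273 - Q)q_A - 4q_A.
Setting the follower's marginal profit to zero, 269 - q_D - 2q_A = 0, i.e. q_A = (269 - q_D)/2.
Delta substitutes q_A(q_D) into its own profit: π_D = q_D(273 - q_D - (269 - q_D)/2) - 32q_D = (277/2 - (1/2)q_D)q_D - 32q_D.
The leader's first-order condition 213/2 - q_D = 0 yields q_D = 213/2.
Then q_A = (269 - 213/2)/2 = 325/4.
Price P = 273 - 751/4 = 341/4.
Delta's profit: (341/4 - 32)·(213/2) - 2303 = 3368.1250.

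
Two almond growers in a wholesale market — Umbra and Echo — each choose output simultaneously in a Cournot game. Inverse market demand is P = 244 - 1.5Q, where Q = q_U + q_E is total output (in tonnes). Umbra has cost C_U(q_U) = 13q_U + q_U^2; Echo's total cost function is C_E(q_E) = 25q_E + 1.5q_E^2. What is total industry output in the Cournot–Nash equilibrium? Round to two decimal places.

Umbra's profit: π_U = (244 - 1.5Q)q_U - (13q_U + q_U²). Setting ∂π_U/∂q_U = 0: 231 - 5q_U - (3/2)(q_E) = 0.
Echo's profit: π_E = (244 - 1.5Q)q_E - (25q_E + (3/2)q_E²). Setting ∂π_E/∂q_E = 0: 219 - 6q_E - (3/2)(q_U) = 0.
Best responses: q_U = (231 - (3/2)q_E)/5, q_E = (219 - (3/2)q_U)/6.
Solving the pair: q_U = 1410/37, q_E = 998/37.
Total output Q = 1410/37 + 998/37 = 65.0811.

65.08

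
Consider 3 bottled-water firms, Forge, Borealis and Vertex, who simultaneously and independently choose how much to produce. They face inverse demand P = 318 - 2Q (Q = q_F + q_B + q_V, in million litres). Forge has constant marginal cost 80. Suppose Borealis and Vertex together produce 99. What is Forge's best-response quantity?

With rivals' combined output fixed at 99, Forge's profit is π_F = (318 - 2·99 - 2q_F)q_F - (80q_F) = (120 - 2q_F)q_F - (80q_F).
∂π_F/∂q_F = 40 - 4q_F = 0, so q_F = 10.

10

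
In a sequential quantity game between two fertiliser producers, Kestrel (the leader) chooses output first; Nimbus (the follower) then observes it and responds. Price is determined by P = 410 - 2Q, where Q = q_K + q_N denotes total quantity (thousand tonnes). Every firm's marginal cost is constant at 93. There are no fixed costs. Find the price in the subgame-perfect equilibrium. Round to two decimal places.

Solve by backward induction. Given q_K, the follower Nimbus maximises π_N = (410 - 2q_K - 2q_N)q_N - 93q_N.
∂π_N/∂q_N = 317 - 2q_K - 4q_N = 0 gives the reaction function q_N = (317 - 2q_K)/4.
The leader anticipates this reaction. Substituting into P = 410 - 2Q gives P = 503/2 - q_K, so π_K = (503/2 - q_K)q_K - 93q_K.
Maximising: ∂π_K/∂q_K = 317/2 - 2q_K = 0, giving q_K = 317/4.
Then q_N = (317 - 2·(317/4))/4 = 317/8.
Total output Q = 951/8, so price P = 410 - 2·(951/8) = 689/4.

172.25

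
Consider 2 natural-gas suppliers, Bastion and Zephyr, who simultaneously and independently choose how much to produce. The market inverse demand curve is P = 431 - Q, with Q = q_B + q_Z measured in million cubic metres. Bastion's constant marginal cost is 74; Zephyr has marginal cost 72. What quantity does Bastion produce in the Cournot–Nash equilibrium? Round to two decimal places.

Bastion's profit: π_B = (431 - Q)q_B - (74q_B). Setting ∂π_B/∂q_B = 0: 357 - 2q_B - (q_Z) = 0.
Zephyr's profit: π_Z = (431 - Q)q_Z - (72q_Z). Setting ∂π_Z/∂q_Z = 0: 359 - 2q_Z - (q_B) = 0.
Rearranging gives the reaction functions q_B = (357 - q_Z)/2 and q_Z = (359 - q_B)/2.
Substituting one into the other gives q_B = 355/3 and q_Z = 361/3.

118.33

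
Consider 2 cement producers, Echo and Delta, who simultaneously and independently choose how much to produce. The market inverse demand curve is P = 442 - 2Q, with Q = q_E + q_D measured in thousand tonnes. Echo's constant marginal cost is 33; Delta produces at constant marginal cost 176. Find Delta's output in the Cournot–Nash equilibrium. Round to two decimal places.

Echo's profit: π_E = (442 - 2Q)q_E - (33q_E). Setting ∂π_E/∂q_E = 0: 409 - 4q_E - 2(q_D) = 0.
Delta's profit: π_D = (442 - 2Q)q_D - (176q_D). Setting ∂π_D/∂q_D = 0: 266 - 4q_D - 2(q_E) = 0.
So q_E = (409 - 2q_D)/4 and q_D = (266 - 2q_E)/4.
Substituting one into the other gives q_E = 92 and q_D = 41/2.

20.50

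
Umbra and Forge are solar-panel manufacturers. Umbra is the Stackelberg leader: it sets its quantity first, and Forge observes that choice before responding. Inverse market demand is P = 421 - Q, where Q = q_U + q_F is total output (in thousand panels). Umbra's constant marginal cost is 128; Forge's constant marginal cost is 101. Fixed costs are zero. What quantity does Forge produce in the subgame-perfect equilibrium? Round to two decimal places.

The follower Forge best-responds to any q_U: π_F = (421 - Q)q_F - 101q_F.
∂π_F/∂q_F = 320 - q_U - 2q_F = 0 gives the reaction function q_F = (320 - q_U)/2.
Umbra substitutes q_F(q_U) into its own profit: π_U = q_U(421 - q_U - (320 - q_U)/2) - 128q_U = (261 - (1/2)q_U)q_U - 128q_U.
Leader FOC: 133 - q_U = 0, so q_U = 133.
Then q_F = (320 - 133)/2 = 187/2.

93.50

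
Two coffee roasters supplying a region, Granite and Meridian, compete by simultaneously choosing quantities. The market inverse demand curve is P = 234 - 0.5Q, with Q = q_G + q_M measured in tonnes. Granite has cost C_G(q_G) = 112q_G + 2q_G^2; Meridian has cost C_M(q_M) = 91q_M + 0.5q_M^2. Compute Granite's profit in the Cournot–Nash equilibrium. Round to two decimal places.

782.54

Granite's profit: π_G = (234 - 0.5Q)q_G - (112q_G + 2q_G²). Setting ∂π_G/∂q_G = 0: 122 - 5q_G - (1/2)(q_M) = 0.
Meridian's profit: π_M = (234 - 0.5Q)q_M - (91q_M + (1/2)q_M²). Setting ∂π_M/∂q_M = 0: 143 - 2q_M - (1/2)(q_G) = 0.
Best responses: q_G = (122 - (1/2)q_M)/5, q_M = (143 - (1/2)q_G)/2.
Solving the pair: q_G = 230/13, q_M = 872/13.
Price P = 234 - (1/2)·(1102/13) = 191.6154.
Granite's profit: 191.6154·(230/13) - 112·(230/13) - 2(230/13)² = 782.5444.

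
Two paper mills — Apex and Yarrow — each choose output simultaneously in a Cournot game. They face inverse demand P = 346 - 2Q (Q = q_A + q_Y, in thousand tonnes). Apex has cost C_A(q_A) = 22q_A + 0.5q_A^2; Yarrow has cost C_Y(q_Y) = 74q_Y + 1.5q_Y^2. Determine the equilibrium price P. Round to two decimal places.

Apex's profit: π_A = (346 - 2Q)q_A - (22q_A + (1/2)q_A²). Setting ∂π_A/∂q_A = 0: 324 - 5q_A - 2(q_Y) = 0.
Yarrow's profit: π_Y = (346 - 2Q)q_Y - (74q_Y + (3/2)q_Y²). Setting ∂π_Y/∂q_Y = 0: 272 - 7q_Y - 2(q_A) = 0.
So q_A = (324 - 2q_Y)/5 and q_Y = (272 - 2q_A)/7.
Solving the pair: q_A = 1724/31, q_Y = 712/31.
Total output Q = 78.5806, so price P = 346 - 2·78.5806 = 188.8387.

188.84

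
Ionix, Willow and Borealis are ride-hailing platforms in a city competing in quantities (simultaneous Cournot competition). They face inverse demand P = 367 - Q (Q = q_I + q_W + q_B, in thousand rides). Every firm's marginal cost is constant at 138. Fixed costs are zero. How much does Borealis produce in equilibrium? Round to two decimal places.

A representative firm's profit is π_i = q_i(367 - Q) - 138q_i.
Setting ∂π_i/∂q_i = 0 with rivals' quantities fixed: 229 - 2q_i - Σ_{j≠i} q_j = 0.
With identical firms every q_j equals q_i, so Σ_{j≠i} q_j = 2q_i and 229 = 4q_i, giving q_i = 229/4.

57.25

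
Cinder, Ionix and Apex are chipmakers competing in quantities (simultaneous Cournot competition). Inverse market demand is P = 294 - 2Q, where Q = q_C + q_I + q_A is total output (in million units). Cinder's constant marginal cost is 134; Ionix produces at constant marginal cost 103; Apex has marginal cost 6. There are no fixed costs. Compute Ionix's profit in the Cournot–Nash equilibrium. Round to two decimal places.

Cinder's profit: π_C = (294 - 2Q)q_C - (134q_C). Setting ∂π_C/∂q_C = 0: 160 - 4q_C - 2(q_I + q_A) = 0.
Ionix's first-order condition: 191 - 4q_I - 2(q_C + q_A) = 0.
Apex's first-order condition: 288 - 4q_A - 2(q_C + q_I) = 0.
Adding the 3 first-order conditions: 639 − 8Q = 0, so Q = 639/8.
Back-substituting: q_C = (160 − 639/4)/2 = 1/8, q_I = (191 − 639/4)/2 = 125/8, q_A = (288 − 639/4)/2 = 513/8.
Price P = 294 - 2·(639/8) = 537/4.
Ionix's profit: (537/4 - 103)·(125/8) = 488.2813.

488.28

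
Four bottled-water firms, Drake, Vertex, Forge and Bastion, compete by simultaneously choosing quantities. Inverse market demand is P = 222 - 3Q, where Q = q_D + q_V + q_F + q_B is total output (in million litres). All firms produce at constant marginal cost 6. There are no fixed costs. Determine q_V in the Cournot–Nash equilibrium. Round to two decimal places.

A representative firm's profit is π_i = q_i(222 - 3Q) - 6q_i.
Setting ∂π_i/∂q_i = 0 with rivals' quantities fixed: 216 - 6q_i - 3·Σ_{j≠i} q_j = 0.
By symmetry each firm produces the same amount; substituting Σ_{j≠i} q_j = 3q_i yields q_i = 216/15 = 72/5.

14.40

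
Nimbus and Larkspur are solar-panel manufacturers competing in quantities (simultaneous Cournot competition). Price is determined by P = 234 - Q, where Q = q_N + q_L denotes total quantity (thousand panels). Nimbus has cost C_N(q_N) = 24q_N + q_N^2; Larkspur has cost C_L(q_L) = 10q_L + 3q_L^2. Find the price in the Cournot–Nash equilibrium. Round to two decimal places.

164.90

Nimbus's profit: π_N = (234 - Q)q_N - (24q_N + q_N²). Setting ∂π_N/∂q_N = 0: 210 - 4q_N - (q_L) = 0.
Larkspur's first-order condition: 224 - 8q_L - (q_N) = 0.
So q_N = (210 - q_L)/4 and q_L = (224 - q_N)/8.
Substituting one into the other gives q_N = 1456/31 and q_L = 686/31.
Total output Q = 69.0968, so price P = 234 - 69.0968 = 164.9032.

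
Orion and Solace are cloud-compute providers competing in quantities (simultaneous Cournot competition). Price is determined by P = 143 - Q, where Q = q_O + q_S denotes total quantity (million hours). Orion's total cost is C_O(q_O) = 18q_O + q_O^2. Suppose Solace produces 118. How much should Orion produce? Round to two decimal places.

1.75

With the rival's output fixed at 118, Orion's profit is π_O = (143 - 118 - q_O)q_O - (18q_O + q_O²) = (25 - q_O)q_O - (18q_O + q_O²).
∂π_O/∂q_O = 7 - 4q_O = 0, so q_O = 7/4.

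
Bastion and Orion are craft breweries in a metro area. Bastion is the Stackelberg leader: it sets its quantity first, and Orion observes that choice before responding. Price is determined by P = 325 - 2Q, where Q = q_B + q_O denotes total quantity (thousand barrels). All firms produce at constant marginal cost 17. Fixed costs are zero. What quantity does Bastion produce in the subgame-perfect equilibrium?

77

Solve by backward induction. Given q_B, the follower Orion maximises π_O = (325 - 2q_B - 2q_O)q_O - 17q_O.
Follower FOC: 308 - 2q_B - 4q_O = 0, so q_O(q_B) = (308 - 2q_B)/4.
Bastion substitutes q_O(q_B) into its own profit: π_B = q_B(325 - 2q_B - (308 - 2q_B)/2) - 17q_B = (171 - q_B)q_B - 17q_B.
Leader FOC: 154 - 2q_B = 0, so q_B = 77.
Then q_O = (308 - 2·77)/4 = 77/2.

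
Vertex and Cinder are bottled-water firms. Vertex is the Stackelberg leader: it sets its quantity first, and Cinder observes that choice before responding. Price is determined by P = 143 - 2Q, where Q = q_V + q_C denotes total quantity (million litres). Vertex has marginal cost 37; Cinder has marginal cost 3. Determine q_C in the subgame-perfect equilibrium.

The follower Cinder best-responds to any q_V: π_C = (143 - 2Q)q_C - 3q_C.
Follower FOC: 140 - 2q_V - 4q_C = 0, so q_C(q_V) = (140 - 2q_V)/4.
Vertex substitutes q_C(q_V) into its own profit: π_V = q_V(143 - 2q_V - (140 - 2q_V)/2) - 37q_V = (73 - q_V)q_V - 37q_V.
The leader's first-order condition 36 - 2q_V = 0 yields q_V = 18.
Then q_C = (140 - 2·18)/4 = 26.

26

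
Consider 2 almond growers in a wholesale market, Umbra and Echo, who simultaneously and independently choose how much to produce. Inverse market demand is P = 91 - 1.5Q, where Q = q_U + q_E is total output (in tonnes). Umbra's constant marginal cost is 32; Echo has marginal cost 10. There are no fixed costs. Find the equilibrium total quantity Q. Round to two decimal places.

31.11

Umbra's profit: π_U = (91 - 1.5Q)q_U - (32q_U). Setting ∂π_U/∂q_U = 0: 59 - 3q_U - (3/2)(q_E) = 0.
Echo's profit: π_E = (91 - 1.5Q)q_E - (10q_E). Setting ∂π_E/∂q_E = 0: 81 - 3q_E - (3/2)(q_U) = 0.
So q_U = (59 - (3/2)q_E)/3 and q_E = (81 - (3/2)q_U)/3.
Solving the pair: q_U = 74/9, q_E = 206/9.
Total output Q = 74/9 + 206/9 = 280/9.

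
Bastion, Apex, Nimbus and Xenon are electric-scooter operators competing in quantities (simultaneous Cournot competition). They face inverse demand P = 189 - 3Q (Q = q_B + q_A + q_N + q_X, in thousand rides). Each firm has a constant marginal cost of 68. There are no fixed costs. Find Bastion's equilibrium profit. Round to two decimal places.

195.21

Each firm earns π_i = (189 - 3Q)q_i - 68q_i.
Setting ∂π_i/∂q_i = 0 with rivals' quantities fixed: 121 - 6q_i - 3·Σ_{j≠i} q_j = 0.
By symmetry each firm produces the same amount; substituting Σ_{j≠i} q_j = 3q_i yields q_i = 121/15.
Price P = 189 - 3·(484/15) = 461/5.
Bastion's profit: (461/5 - 68)·(121/15) = 195.2133.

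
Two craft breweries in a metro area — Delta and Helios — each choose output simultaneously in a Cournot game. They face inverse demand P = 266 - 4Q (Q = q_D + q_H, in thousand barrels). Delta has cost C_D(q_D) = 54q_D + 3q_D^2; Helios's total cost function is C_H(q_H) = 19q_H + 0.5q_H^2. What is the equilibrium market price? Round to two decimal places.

137.64

Delta's profit: π_D = (266 - 4Q)q_D - (54q_D + 3q_D²). Setting ∂π_D/∂q_D = 0: 212 - 14q_D - 4(q_H) = 0.
Helios's profit: π_H = (266 - 4Q)q_H - (19q_H + (1/2)q_H²). Setting ∂π_H/∂q_H = 0: 247 - 9q_H - 4(q_D) = 0.
So q_D = (212 - 4q_H)/14 and q_H = (247 - 4q_D)/9.
Solving the pair: q_D = 92/11, q_H = 261/11.
Total output Q = 353/11, so price P = 266 - 4·(353/11) = 1514/11.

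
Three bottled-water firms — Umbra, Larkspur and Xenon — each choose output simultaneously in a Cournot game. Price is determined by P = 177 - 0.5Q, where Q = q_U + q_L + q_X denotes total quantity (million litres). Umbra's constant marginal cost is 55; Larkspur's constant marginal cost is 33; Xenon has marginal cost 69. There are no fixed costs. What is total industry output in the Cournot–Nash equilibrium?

Umbra's profit: π_U = (177 - 0.5Q)q_U - (55q_U). Setting ∂π_U/∂q_U = 0: 122 - q_U - (1/2)(q_L + q_X) = 0.
Larkspur's first-order condition: 144 - q_L - (1/2)(q_U + q_X) = 0.
Xenon's profit: π_X = (177 - 0.5Q)q_X - (69q_X). Setting ∂π_X/∂q_X = 0: 108 - q_X - (1/2)(q_U + q_L) = 0.
Adding the 3 first-order conditions: 374 − 2Q = 0, so Q = 187.
Back-substituting: q_U = (122 − 187/2)/(1/2) = 57, q_L = (144 − 187/2)/(1/2) = 101, q_X = (108 − 187/2)/(1/2) = 29.
Total output Q = 57 + 101 + 29 = 187.

187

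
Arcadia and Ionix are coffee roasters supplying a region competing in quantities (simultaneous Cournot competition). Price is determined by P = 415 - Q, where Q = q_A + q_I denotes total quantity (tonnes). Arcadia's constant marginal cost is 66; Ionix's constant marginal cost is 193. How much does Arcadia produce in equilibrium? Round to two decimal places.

Arcadia's profit: π_A = (415 - Q)q_A - (66q_A). Setting ∂π_A/∂q_A = 0: 349 - 2q_A - (q_I) = 0.
Ionix's first-order condition: 222 - 2q_I - (q_A) = 0.
Best responses: q_A = (349 - q_I)/2, q_I = (222 - q_A)/2.
Substituting one into the other gives q_A = 476/3 and q_I = 95/3.

158.67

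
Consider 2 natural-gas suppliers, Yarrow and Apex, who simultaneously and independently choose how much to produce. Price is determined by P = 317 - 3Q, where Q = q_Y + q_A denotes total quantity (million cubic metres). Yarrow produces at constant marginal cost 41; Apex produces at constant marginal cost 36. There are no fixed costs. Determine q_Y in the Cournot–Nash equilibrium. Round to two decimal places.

30.11

Yarrow's profit: π_Y = (317 - 3Q)q_Y - (41q_Y). Setting ∂π_Y/∂q_Y = 0: 276 - 6q_Y - 3(q_A) = 0.
Apex's profit: π_A = (317 - 3Q)q_A - (36q_A). Setting ∂π_A/∂q_A = 0: 281 - 6q_A - 3(q_Y) = 0.
Rearranging gives the reaction functions q_Y = (276 - 3q_A)/6 and q_A = (281 - 3q_Y)/6.
Solving the pair: q_Y = 271/9, q_A = 286/9.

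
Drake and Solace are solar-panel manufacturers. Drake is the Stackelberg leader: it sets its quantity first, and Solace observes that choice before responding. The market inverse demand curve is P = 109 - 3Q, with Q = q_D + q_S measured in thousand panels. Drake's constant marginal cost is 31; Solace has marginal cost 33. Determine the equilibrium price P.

The follower Solace best-responds to any q_D: π_S = (109 - 3Q)q_S - 33q_S.
Setting the follower's marginal profit to zero, 76 - 3q_D - 6q_S = 0, i.e. q_S = (76 - 3q_D)/6.
The leader anticipates this reaction. Substituting into P = 109 - 3Q gives P = 71 - (3/2)q_D, so π_D = (71 - (3/2)q_D)q_D - 31q_D.
Maximising: ∂π_D/∂q_D = 40 - 3q_D = 0, giving q_D = 40/3.
Then q_S = (76 - 3·(40/3))/6 = 6.
Total output Q = 58/3, so price P = 109 - 3·(58/3) = 51.

51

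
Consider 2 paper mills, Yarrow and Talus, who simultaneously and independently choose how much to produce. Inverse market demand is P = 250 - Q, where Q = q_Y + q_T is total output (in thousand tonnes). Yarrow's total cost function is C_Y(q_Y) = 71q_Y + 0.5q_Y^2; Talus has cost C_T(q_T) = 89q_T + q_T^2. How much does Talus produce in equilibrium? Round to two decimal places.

27.64

Yarrow's profit: π_Y = (250 - Q)q_Y - (71q_Y + (1/2)q_Y²). Setting ∂π_Y/∂q_Y = 0: 179 - 3q_Y - (q_T) = 0.
Talus's profit: π_T = (250 - Q)q_T - (89q_T + q_T²). Setting ∂π_T/∂q_T = 0: 161 - 4q_T - (q_Y) = 0.
Rearranging gives the reaction functions q_Y = (179 - q_T)/3 and q_T = (161 - q_Y)/4.
Solving the pair: q_Y = 555/11, q_T = 304/11.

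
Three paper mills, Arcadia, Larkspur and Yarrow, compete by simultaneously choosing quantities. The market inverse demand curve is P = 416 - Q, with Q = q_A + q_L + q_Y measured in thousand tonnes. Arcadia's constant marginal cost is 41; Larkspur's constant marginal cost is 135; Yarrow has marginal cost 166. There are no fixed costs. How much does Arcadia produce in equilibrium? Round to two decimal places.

Arcadia's profit: π_A = (416 - Q)q_A - (41q_A). Setting ∂π_A/∂q_A = 0: 375 - 2q_A - (q_L + q_Y) = 0.
Larkspur's first-order condition: 281 - 2q_L - (q_A + q_Y) = 0.
Yarrow's first-order condition: 250 - 2q_Y - (q_A + q_L) = 0.
Summing all 3 equations gives 906 − 4Q = 0, hence Q = 453/2.
Back-substituting: q_A = (375 − 453/2) = 297/2, q_L = (281 − 453/2) = 109/2, q_Y = (250 − 453/2) = 47/2.

148.50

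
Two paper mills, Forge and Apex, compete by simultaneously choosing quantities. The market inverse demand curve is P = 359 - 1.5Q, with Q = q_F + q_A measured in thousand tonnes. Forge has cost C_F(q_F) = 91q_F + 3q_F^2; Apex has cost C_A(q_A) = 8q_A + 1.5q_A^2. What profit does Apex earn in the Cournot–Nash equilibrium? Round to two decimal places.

8514.79

Forge's profit: π_F = (359 - 1.5Q)q_F - (91q_F + 3q_F²). Setting ∂π_F/∂q_F = 0: 268 - 9q_F - (3/2)(q_A) = 0.
Apex's profit: π_A = (359 - 1.5Q)q_A - (8q_A + (3/2)q_A²). Setting ∂π_A/∂q_A = 0: 351 - 6q_A - (3/2)(q_F) = 0.
Best responses: q_F = (268 - (3/2)q_A)/9, q_A = (351 - (3/2)q_F)/6.
Substituting one into the other gives q_F = 1442/69 and q_A = 53.2754.
Price P = 359 - (3/2)·(1706/23) = 247.7391.
Apex's profit: 247.7391·53.2754 - 8·53.2754 - (3/2)·53.2754² = 8514.7927.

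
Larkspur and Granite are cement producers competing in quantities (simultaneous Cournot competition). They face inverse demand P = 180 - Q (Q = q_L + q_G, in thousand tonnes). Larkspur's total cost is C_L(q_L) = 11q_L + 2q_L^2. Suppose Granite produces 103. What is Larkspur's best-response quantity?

11

With the rival's output fixed at 103, Larkspur's profit is π_L = (180 - 103 - q_L)q_L - (11q_L + 2q_L²) = (77 - q_L)q_L - (11q_L + 2q_L²).
∂π_L/∂q_L = 66 - 6q_L = 0, so q_L = 11.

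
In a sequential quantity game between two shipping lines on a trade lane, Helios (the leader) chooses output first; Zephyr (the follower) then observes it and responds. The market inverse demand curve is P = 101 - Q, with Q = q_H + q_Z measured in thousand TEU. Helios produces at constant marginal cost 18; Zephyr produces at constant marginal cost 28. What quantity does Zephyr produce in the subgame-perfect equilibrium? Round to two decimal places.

Solve by backward induction. Given q_H, the follower Zephyr maximises π_Z = (101 - q_H - q_Z)q_Z - 28q_Z.
∂π_Z/∂q_Z = 73 - q_H - 2q_Z = 0 gives the reaction function q_Z = (73 - q_H)/2.
Helios substitutes q_Z(q_H) into its own profit: π_H = q_H(101 - q_H - (73 - q_H)/2) - 18q_H = (129/2 - (1/2)q_H)q_H - 18q_H.
Maximising: ∂π_H/∂q_H = 93/2 - q_H = 0, giving q_H = 93/2.
Then q_Z = (73 - 93/2)/2 = 53/4.

13.25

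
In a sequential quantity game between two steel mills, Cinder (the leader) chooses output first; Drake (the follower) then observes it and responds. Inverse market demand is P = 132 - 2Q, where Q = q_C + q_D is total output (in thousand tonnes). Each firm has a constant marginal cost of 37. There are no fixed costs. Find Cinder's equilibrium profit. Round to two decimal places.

564.06

Solve by backward induction. Given q_C, the follower Drake maximises π_D = (132 - 2q_C - 2q_D)q_D - 37q_D.
Setting the follower's marginal profit to zero, 95 - 2q_C - 4q_D = 0, i.e. q_D = (95 - 2q_C)/4.
The leader anticipates this reaction. Substituting into P = 132 - 2Q gives P = 169/2 - q_C, so π_C = (169/2 - q_C)q_C - 37q_C.
The leader's first-order condition 95/2 - 2q_C = 0 yields q_C = 95/4.
Then q_D = (95 - 2·(95/4))/4 = 95/8.
Price P = 132 - 2·(285/8) = 243/4.
Cinder's profit: (243/4 - 37)·(95/4) = 564.0625.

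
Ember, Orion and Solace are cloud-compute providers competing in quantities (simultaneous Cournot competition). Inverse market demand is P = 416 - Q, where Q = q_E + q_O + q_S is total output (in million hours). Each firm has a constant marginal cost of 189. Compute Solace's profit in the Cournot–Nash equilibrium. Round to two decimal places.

3220.56

A representative firm's profit is π_i = q_i(416 - Q) - 189q_i.
Setting ∂π_i/∂q_i = 0 with rivals' quantities fixed: 227 - 2q_i - Σ_{j≠i} q_j = 0.
With identical firms every q_j equals q_i, so Σ_{j≠i} q_j = 2q_i and 227 = 4q_i, giving q_i = 227/4.
Price P = 416 - 681/4 = 983/4.
Solace's profit: (983/4 - 189)·(227/4) = 3220.5625.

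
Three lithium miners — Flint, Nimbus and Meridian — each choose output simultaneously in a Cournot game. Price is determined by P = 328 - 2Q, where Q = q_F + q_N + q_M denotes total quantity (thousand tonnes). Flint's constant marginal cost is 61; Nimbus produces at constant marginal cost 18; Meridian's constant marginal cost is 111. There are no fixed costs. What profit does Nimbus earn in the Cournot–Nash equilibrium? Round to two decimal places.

Flint's profit: π_F = (328 - 2Q)q_F - (61q_F). Setting ∂π_F/∂q_F = 0: 267 - 4q_F - 2(q_N + q_M) = 0.
Nimbus's profit: π_N = (328 - 2Q)q_N - (18q_N). Setting ∂π_N/∂q_N = 0: 310 - 4q_N - 2(q_F + q_M) = 0.
Meridian's profit: π_M = (328 - 2Q)q_M - (111q_M). Setting ∂π_M/∂q_M = 0: 217 - 4q_M - 2(q_F + q_N) = 0.
Adding the 3 conditions: 794 − 4Q − 4Q = 0, i.e. Q = 397/4.
Back-substituting: q_F = (267 − 397/2)/2 = 137/4, q_N = (310 − 397/2)/2 = 223/4, q_M = (217 − 397/2)/2 = 37/4.
Price P = 328 - 2·(397/4) = 259/2.
Nimbus's profit: (259/2 - 18)·(223/4) = 6216.1250.

6216.13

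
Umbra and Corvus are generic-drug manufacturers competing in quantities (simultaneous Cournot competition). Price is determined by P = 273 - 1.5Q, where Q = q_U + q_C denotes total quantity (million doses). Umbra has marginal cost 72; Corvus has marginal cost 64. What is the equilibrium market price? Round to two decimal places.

Umbra's profit: π_U = (273 - 1.5Q)q_U - (72q_U). Setting ∂π_U/∂q_U = 0: 201 - 3q_U - (3/2)(q_C) = 0.
Corvus's profit: π_C = (273 - 1.5Q)q_C - (64q_C). Setting ∂π_C/∂q_C = 0: 209 - 3q_C - (3/2)(q_U) = 0.
Rearranging gives the reaction functions q_U = (201 - (3/2)q_C)/3 and q_C = (209 - (3/2)q_U)/3.
Substituting one into the other gives q_U = 386/9 and q_C = 434/9.
Total output Q = 820/9, so price P = 273 - (3/2)·(820/9) = 409/3.

136.33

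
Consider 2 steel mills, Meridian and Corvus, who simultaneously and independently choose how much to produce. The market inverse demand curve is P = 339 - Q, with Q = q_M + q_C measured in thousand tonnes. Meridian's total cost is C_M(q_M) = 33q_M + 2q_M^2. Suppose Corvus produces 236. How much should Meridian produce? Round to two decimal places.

11.67

With the rival's output fixed at 236, Meridian's profit is π_M = (339 - 236 - q_M)q_M - (33q_M + 2q_M²) = (103 - q_M)q_M - (33q_M + 2q_M²).
∂π_M/∂q_M = 70 - 6q_M = 0, so q_M = 35/3.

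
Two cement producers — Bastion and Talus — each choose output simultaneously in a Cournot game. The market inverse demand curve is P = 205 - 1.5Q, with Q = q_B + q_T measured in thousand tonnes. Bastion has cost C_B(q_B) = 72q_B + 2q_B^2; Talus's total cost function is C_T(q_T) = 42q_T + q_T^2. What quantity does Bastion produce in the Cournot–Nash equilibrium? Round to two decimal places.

12.84

Bastion's profit: π_B = (205 - 1.5Q)q_B - (72q_B + 2q_B²). Setting ∂π_B/∂q_B = 0: 133 - 7q_B - (3/2)(q_T) = 0.
Talus's first-order condition: 163 - 5q_T - (3/2)(q_B) = 0.
Best responses: q_B = (133 - (3/2)q_T)/7, q_T = (163 - (3/2)q_B)/5.
Solving the pair: q_B = 1682/131, q_T = 28.7481.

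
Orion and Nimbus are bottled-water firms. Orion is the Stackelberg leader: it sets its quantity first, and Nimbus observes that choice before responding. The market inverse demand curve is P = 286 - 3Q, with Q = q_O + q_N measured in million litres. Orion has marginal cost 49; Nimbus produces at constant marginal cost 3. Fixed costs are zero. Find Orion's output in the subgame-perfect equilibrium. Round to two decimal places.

31.83

The follower Nimbus best-responds to any q_O: π_N = (286 - 3Q)q_N - 3q_N.
Follower FOC: 283 - 3q_O - 6q_N = 0, so q_N(q_O) = (283 - 3q_O)/6.
The leader anticipates this reaction. Substituting into P = 286 - 3Q gives P = 289/2 - (3/2)q_O, so π_O = (289/2 - (3/2)q_O)q_O - 49q_O.
Leader FOC: 191/2 - 3q_O = 0, so q_O = 191/6.
Then q_N = (283 - 3·(191/6))/6 = 125/4.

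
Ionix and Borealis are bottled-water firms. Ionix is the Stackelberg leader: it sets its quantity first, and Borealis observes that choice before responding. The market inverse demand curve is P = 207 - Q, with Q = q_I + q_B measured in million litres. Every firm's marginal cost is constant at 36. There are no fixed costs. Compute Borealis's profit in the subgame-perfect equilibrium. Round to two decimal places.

The follower Borealis best-responds to any q_I: π_B = (207 - Q)q_B - 36q_B.
∂π_B/∂q_B = 171 - q_I - 2q_B = 0 gives the reaction function q_B = (171 - q_I)/2.
Ionix substitutes q_B(q_I) into its own profit: π_I = q_I(207 - q_I - (171 - q_I)/2) - 36q_I = (243/2 - (1/2)q_I)q_I - 36q_I.
Maximising: ∂π_I/∂q_I = 171/2 - q_I = 0, giving q_I = 171/2.
Then q_B = (171 - 171/2)/2 = 171/4.
Price P = 207 - 513/4 = 315/4.
Borealis's profit: (315/4 - 36)·(171/4) = 1827.5625.

1827.56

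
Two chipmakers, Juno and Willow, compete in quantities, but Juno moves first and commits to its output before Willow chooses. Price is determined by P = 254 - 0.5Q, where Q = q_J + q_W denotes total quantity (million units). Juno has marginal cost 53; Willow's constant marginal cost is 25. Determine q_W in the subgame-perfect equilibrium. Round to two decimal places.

Solve by backward induction. Given q_J, the follower Willow maximises π_W = (254 - (1/2)q_J - (1/2)q_W)q_W - 25q_W.
Setting the follower's marginal profit to zero, 229 - (1/2)q_J - q_W = 0, i.e. q_W = (229 - (1/2)q_J).
Juno substitutes q_W(q_J) into its own profit: π_J = q_J(254 - (1/2)q_J - (229 - (1/2)q_J)/2) - 53q_J = (279/2 - (1/4)q_J)q_J - 53q_J.
Maximising: ∂π_J/∂q_J = 173/2 - (1/2)q_J = 0, giving q_J = 173.
Then q_W = (229 - (1/2)·173) = 285/2.

142.50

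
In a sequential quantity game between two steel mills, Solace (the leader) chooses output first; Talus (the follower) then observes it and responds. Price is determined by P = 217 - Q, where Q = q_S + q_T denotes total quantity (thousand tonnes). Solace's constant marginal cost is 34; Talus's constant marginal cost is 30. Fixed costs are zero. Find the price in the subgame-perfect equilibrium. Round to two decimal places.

The follower Talus best-responds to any q_S: π_T = (217 - Q)q_T - 30q_T.
Follower FOC: 187 - q_S - 2q_T = 0, so q_T(q_S) = (187 - q_S)/2.
The leader anticipates this reaction. Substituting into P = 217 - Q gives P = 247/2 - (1/2)q_S, so π_S = (247/2 - (1/2)q_S)q_S - 34q_S.
Leader FOC: 179/2 - q_S = 0, so q_S = 179/2.
Then q_T = (187 - 179/2)/2 = 195/4.
Total output Q = 553/4, so price P = 217 - 553/4 = 315/4.

78.75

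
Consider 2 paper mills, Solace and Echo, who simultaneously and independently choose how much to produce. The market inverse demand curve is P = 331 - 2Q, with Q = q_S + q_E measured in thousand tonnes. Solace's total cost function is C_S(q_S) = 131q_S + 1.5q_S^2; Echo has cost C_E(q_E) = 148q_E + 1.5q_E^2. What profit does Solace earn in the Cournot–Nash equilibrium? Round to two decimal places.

1847.92

Solace's profit: π_S = (331 - 2Q)q_S - (131q_S + (3/2)q_S²). Setting ∂π_S/∂q_S = 0: 200 - 7q_S - 2(q_E) = 0.
Echo's first-order condition: 183 - 7q_E - 2(q_S) = 0.
Rearranging gives the reaction functions q_S = (200 - 2q_E)/7 and q_E = (183 - 2q_S)/7.
Solving the pair: q_S = 1034/45, q_E = 881/45.
Price P = 331 - 2·(383/9) = 245.8889.
Solace's profit: 245.8889·(1034/45) - 131·(1034/45) - (3/2)(1034/45)² = 1847.9240.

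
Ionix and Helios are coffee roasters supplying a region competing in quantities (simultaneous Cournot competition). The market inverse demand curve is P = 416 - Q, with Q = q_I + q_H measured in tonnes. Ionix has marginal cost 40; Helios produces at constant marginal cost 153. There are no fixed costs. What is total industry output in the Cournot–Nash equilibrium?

Ionix's profit: π_I = (416 - Q)q_I - (40q_I). Setting ∂π_I/∂q_I = 0: 376 - 2q_I - (q_H) = 0.
Helios's first-order condition: 263 - 2q_H - (q_I) = 0.
Rearranging gives the reaction functions q_I = (376 - q_H)/2 and q_H = (263 - q_I)/2.
Solving the pair: q_I = 163, q_H = 50.
Total output Q = 163 + 50 = 213.

213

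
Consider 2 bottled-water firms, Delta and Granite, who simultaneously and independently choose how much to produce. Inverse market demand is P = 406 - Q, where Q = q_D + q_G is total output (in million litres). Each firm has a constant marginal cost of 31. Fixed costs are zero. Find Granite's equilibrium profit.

15625

Each firm earns π_i = (406 - Q)q_i - 31q_i.
Setting ∂π_i/∂q_i = 0 with rivals' quantities fixed: 375 - 2q_i - q_j = 0.
With identical firms every q_j equals q_i, so q_j = q_i and 375 = 3q_i, giving q_i = 125.
Price P = 406 - 250 = 156.
Granite's profit: (156 - 31)·125 = 15625.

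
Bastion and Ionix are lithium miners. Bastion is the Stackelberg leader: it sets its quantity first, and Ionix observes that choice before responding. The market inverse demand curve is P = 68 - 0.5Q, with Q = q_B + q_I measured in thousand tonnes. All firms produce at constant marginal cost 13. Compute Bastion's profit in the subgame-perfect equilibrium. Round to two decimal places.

The follower Ionix best-responds to any q_B: π_I = (68 - 0.5Q)q_I - 13q_I.
Setting the follower's marginal profit to zero, 55 - (1/2)q_B - q_I = 0, i.e. q_I = (55 - (1/2)q_B).
Bastion substitutes q_I(q_B) into its own profit: π_B = q_B(68 - (1/2)q_B - (55 - (1/2)q_B)/2) - 13q_B = (81/2 - (1/4)q_B)q_B - 13q_B.
The leader's first-order condition 55/2 - (1/2)q_B = 0 yields q_B = 55.
Then q_I = (55 - (1/2)·55) = 55/2.
Price P = 68 - (1/2)·(165/2) = 107/4.
Bastion's profit: (107/4 - 13)·55 = 756.2500.

756.25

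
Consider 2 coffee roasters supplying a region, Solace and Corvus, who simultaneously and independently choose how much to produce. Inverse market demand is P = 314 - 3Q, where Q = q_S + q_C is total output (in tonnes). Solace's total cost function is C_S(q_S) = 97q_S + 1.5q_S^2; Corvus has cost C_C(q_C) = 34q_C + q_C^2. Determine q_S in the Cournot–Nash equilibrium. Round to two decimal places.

Solace's profit: π_S = (314 - 3Q)q_S - (97q_S + (3/2)q_S²). Setting ∂π_S/∂q_S = 0: 217 - 9q_S - 3(q_C) = 0.
Corvus's first-order condition: 280 - 8q_C - 3(q_S) = 0.
Best responses: q_S = (217 - 3q_C)/9, q_C = (280 - 3q_S)/8.
Solving the pair: q_S = 128/9, q_C = 89/3.

14.22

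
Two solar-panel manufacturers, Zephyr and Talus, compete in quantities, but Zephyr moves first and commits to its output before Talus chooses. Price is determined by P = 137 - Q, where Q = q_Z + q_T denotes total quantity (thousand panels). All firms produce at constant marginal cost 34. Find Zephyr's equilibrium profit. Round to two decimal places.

Solve by backward induction. Given q_Z, the follower Talus maximises π_T = (137 - q_Z - q_T)q_T - 34q_T.
Setting the follower's marginal profit to zero, 103 - q_Z - 2q_T = 0, i.e. q_T = (103 - q_Z)/2.
Zephyr substitutes q_T(q_Z) into its own profit: π_Z = q_Z(137 - q_Z - (103 - q_Z)/2) - 34q_Z = (171/2 - (1/2)q_Z)q_Z - 34q_Z.
Maximising: ∂π_Z/∂q_Z = 103/2 - q_Z = 0, giving q_Z = 103/2.
Then q_T = (103 - 103/2)/2 = 103/4.
Price P = 137 - 309/4 = 239/4.
Zephyr's profit: (239/4 - 34)·(103/2) = 1326.1250.

1326.13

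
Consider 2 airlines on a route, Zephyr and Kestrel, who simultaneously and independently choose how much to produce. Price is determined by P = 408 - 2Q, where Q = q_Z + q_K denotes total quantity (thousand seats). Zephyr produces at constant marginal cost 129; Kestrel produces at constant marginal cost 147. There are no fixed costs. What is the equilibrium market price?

Zephyr's profit: π_Z = (408 - 2Q)q_Z - (129q_Z). Setting ∂π_Z/∂q_Z = 0: 279 - 4q_Z - 2(q_K) = 0.
Kestrel's profit: π_K = (408 - 2Q)q_K - (147q_K). Setting ∂π_K/∂q_K = 0: 261 - 4q_K - 2(q_Z) = 0.
Rearranging gives the reaction functions q_Z = (279 - 2q_K)/4 and q_K = (261 - 2q_Z)/4.
Substituting one into the other gives q_Z = 99/2 and q_K = 81/2.
Total output Q = 90, so price P = 408 - 2·90 = 228.

228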